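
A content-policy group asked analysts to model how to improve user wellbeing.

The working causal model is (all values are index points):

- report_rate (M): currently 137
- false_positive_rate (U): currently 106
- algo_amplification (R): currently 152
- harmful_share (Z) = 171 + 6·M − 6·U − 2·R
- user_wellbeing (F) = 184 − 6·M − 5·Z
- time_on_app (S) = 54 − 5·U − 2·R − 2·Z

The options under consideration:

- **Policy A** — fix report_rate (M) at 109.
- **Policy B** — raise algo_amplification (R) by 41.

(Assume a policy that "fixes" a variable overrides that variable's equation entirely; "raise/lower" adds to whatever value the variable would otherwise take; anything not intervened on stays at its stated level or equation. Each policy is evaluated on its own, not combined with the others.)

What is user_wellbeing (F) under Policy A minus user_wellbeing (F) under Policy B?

598

Policy A (M := 109):
  M = 109
  U = 106
  R = 152
  Z = 171 + 6·109 − 6·106 − 2·152 = -115
  F = 184 − 6·109 − 5·(-115) = 105
Policy B (R + 41):
  M = 137
  U = 106
  R = 152 + 41 = 193
  Z = 171 + 6·137 − 6·106 − 2·193 = -29
  F = 184 − 6·137 − 5·(-29) = -493
F: 105 − (-493) = 598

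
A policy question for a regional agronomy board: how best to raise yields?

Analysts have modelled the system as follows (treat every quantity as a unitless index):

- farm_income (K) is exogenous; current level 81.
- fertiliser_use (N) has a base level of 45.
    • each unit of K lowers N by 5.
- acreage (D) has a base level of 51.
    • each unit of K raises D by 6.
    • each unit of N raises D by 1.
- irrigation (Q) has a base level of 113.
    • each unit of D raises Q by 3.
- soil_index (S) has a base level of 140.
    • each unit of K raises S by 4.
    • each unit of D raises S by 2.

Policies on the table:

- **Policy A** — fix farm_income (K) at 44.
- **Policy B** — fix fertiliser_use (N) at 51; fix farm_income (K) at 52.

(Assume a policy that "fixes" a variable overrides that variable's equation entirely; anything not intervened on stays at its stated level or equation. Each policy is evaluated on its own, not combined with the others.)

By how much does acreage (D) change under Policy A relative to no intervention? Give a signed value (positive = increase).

-37

Baseline:
  K = 81
  N = 45 − 5·81 = -360
  D = 51 + 6·81 + (-360) = 177
Policy A (K := 44):
  K = 44
  N = 45 − 5·44 = -175
  D = 51 + 6·44 + (-175) = 140
Change in D: 140 − 177 = -37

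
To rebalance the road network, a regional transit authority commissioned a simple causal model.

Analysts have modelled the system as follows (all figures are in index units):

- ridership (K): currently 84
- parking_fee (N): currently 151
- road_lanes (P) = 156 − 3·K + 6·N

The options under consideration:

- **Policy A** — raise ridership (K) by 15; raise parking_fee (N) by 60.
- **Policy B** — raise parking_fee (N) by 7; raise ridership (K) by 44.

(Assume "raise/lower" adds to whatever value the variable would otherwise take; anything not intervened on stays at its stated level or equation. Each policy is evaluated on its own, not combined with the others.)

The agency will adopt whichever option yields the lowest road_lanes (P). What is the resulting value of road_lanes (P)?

Policy A (K + 15, N + 60):
  K = 84 + 15 = 99
  N = 151 + 60 = 211
  P = 156 − 3·99 + 6·211 = 1125
Policy B (N + 7, K + 44):
  K = 84 + 44 = 128
  N = 151 + 7 = 158
  P = 156 − 3·128 + 6·158 = 720
Comparing — Policy A: P=1125, Policy B: P=720. Lowest is 720 (Policy B).

720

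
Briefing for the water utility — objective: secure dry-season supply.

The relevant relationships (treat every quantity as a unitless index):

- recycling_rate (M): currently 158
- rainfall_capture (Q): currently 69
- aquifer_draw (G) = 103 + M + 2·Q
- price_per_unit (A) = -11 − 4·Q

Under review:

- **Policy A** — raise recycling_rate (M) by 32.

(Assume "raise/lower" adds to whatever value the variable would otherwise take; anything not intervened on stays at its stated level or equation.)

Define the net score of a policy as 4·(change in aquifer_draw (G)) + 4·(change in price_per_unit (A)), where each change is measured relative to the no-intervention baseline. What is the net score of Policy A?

Baseline:
  M = 158
  Q = 69
  G = 103 + 158 + 2·69 = 399
  A = -11 − 4·69 = -287
Policy A (M + 32):
  M = 158 + 32 = 190
  Q = 69
  G = 103 + 190 + 2·69 = 431
  A = -11 − 4·69 = -287
ΔG = 431 − 399 = 32; ΔA = -287 − (-287) = 0
Score = 4·32 + 4·0 = 128

128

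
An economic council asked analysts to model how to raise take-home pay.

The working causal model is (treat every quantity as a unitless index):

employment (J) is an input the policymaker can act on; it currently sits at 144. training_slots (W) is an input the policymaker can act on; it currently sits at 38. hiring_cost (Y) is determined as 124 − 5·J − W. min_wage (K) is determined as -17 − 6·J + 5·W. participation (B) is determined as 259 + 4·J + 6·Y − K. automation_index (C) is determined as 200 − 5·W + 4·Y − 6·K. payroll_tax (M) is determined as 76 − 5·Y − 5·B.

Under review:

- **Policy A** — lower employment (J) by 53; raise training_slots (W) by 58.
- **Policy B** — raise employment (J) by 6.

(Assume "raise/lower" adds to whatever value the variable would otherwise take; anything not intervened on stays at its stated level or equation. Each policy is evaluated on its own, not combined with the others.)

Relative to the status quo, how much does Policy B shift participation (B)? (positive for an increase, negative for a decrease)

Baseline:
  J = 144
  W = 38
  Y = 124 − 5·144 − 38 = -634
  K = -17 − 6·144 + 5·38 = -691
  B = 259 + 4·144 + 6·(-634) − (-691) = -2278
Policy B (J + 6):
  J = 144 + 6 = 150
  W = 38
  Y = 124 − 5·150 − 38 = -664
  K = -17 − 6·150 + 5·38 = -727
  B = 259 + 4·150 + 6·(-664) − (-727) = -2398
Change in B: -2398 − (-2278) = -120

-120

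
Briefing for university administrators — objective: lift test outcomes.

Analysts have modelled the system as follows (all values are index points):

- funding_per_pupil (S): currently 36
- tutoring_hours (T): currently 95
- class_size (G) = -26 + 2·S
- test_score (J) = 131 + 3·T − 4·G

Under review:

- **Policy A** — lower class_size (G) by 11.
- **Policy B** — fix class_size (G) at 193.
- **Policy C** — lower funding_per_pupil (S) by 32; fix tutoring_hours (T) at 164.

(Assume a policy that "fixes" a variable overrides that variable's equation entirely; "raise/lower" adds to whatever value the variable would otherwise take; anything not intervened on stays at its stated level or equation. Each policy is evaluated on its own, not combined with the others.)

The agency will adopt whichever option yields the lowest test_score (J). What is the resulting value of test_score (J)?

-356

Policy A (G − 11):
  S = 36
  T = 95
  G = -26 + 2·36 (−11 from intervention) = 35
  J = 131 + 3·95 − 4·35 = 276
Policy B (G := 193):
  S = 36
  T = 95
  G = 193
  J = 131 + 3·95 − 4·193 = -356
Policy C (S − 32, T := 164):
  S = 36 − 32 = 4
  T = 164
  G = -26 + 2·4 = -18
  J = 131 + 3·164 − 4·(-18) = 695
Comparing — Policy A: J=276, Policy B: J=-356, Policy C: J=695. Lowest is -356 (Policy B).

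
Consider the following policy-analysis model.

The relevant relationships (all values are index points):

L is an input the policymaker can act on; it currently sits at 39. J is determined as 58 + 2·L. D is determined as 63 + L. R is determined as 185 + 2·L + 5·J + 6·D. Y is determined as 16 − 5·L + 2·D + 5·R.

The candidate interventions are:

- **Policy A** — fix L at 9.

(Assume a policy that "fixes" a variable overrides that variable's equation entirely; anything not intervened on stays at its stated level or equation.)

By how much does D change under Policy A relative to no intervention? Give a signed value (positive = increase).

Baseline:
  L = 39
  D = 63 + 39 = 102
Policy A (L := 9):
  L = 9
  D = 63 + 9 = 72
Change in D: 72 − 102 = -30

-30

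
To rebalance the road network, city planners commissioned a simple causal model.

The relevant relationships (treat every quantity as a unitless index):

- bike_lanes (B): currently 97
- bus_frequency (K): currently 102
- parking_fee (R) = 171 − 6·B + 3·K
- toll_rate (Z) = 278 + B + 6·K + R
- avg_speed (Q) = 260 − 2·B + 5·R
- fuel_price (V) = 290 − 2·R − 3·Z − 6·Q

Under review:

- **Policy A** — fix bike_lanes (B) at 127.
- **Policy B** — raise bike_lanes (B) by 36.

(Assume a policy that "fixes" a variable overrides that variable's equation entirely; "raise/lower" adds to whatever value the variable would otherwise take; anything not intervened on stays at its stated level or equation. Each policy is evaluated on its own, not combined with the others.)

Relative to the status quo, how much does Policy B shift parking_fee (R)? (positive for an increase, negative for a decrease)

Baseline:
  B = 97
  K = 102
  R = 171 − 6·97 + 3·102 = -105
Policy B (B + 36):
  B = 97 + 36 = 133
  K = 102
  R = 171 − 6·133 + 3·102 = -321
Change in R: -321 − (-105) = -216

-216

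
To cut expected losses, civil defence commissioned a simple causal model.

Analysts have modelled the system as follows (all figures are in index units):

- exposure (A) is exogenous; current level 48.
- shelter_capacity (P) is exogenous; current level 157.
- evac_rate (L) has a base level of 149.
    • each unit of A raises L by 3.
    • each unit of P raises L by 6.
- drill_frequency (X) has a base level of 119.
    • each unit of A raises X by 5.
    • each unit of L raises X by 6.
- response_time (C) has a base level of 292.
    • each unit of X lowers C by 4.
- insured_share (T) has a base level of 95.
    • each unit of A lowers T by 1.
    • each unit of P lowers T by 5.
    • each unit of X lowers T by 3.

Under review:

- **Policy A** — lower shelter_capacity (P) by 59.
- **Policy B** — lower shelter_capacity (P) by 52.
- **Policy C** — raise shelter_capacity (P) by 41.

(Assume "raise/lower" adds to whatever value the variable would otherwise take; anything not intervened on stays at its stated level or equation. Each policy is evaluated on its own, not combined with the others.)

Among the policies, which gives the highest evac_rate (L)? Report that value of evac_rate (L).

1481

Policy A (P − 59):
  A = 48
  P = 157 − 59 = 98
  L = 149 + 3·48 + 6·98 = 881
Policy B (P − 52):
  A = 48
  P = 157 − 52 = 105
  L = 149 + 3·48 + 6·105 = 923
Policy C (P + 41):
  A = 48
  P = 157 + 41 = 198
  L = 149 + 3·48 + 6·198 = 1481
Comparing — Policy A: L=881, Policy B: L=923, Policy C: L=1481. Highest is 1481 (Policy C).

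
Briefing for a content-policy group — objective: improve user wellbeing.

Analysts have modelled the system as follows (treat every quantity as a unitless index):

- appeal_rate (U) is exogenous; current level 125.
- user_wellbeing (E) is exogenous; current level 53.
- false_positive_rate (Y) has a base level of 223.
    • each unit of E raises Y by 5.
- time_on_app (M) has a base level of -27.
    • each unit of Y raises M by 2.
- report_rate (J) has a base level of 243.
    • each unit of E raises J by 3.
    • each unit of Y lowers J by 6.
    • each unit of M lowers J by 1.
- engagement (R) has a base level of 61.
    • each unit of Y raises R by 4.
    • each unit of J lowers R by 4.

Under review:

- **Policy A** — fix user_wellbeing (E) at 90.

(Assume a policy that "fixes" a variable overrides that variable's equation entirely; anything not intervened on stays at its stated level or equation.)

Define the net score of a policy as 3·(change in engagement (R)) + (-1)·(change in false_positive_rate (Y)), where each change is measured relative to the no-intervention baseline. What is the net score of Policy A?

Baseline:
  E = 53
  Y = 223 + 5·53 = 488
  M = -27 + 2·488 = 949
  J = 243 + 3·53 − 6·488 − 949 = -3475
  R = 61 + 4·488 − 4·(-3475) = 15913
Policy A (E := 90):
  E = 90
  Y = 223 + 5·90 = 673
  M = -27 + 2·673 = 1319
  J = 243 + 3·90 − 6·673 − 1319 = -4844
  R = 61 + 4·673 − 4·(-4844) = 22129
ΔR = 22129 − 15913 = 6216; ΔY = 673 − 488 = 185
Score = 3·6216 + (-1)·185 = 18463

18463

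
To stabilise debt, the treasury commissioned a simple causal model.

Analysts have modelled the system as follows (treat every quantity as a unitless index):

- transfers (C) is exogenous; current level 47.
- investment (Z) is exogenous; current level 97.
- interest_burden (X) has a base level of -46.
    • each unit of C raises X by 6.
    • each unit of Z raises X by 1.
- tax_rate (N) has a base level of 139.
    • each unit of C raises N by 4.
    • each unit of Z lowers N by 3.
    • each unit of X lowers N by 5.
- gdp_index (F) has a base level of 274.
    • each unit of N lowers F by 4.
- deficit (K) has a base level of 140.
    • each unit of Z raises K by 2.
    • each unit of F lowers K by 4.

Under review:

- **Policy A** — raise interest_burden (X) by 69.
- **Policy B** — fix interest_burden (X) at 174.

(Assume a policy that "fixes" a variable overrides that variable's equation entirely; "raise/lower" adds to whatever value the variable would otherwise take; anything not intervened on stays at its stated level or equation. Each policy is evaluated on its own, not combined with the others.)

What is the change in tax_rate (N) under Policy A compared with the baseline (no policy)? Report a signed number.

Baseline:
  C = 47
  Z = 97
  X = -46 + 6·47 + 97 = 333
  N = 139 + 4·47 − 3·97 − 5·333 = -1629
Policy A (X + 69):
  C = 47
  Z = 97
  X = -46 + 6·47 + 97 (+69 from intervention) = 402
  N = 139 + 4·47 − 3·97 − 5·402 = -1974
Change in N: -1974 − (-1629) = -345

-345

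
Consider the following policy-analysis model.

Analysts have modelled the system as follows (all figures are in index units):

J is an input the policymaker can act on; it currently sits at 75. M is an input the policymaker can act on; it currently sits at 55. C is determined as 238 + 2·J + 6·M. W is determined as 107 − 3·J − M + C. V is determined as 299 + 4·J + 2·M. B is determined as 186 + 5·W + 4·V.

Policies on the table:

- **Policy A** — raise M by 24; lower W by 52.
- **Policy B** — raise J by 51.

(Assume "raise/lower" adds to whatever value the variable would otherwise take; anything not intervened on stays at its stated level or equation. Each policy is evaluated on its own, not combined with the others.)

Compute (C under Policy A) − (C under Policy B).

Policy A (M + 24, W − 52):
  J = 75
  M = 55 + 24 = 79
  C = 238 + 2·75 + 6·79 = 862
Policy B (J + 51):
  J = 75 + 51 = 126
  M = 55
  C = 238 + 2·126 + 6·55 = 820
C: 862 − 820 = 42

42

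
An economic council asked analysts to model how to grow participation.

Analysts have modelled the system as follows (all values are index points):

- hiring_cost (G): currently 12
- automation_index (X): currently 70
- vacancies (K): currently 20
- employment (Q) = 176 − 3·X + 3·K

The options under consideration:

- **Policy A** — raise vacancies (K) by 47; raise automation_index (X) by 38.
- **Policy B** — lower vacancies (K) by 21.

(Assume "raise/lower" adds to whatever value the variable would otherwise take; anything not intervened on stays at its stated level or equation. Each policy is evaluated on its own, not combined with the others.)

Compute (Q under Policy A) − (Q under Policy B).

Policy A (K + 47, X + 38):
  X = 70 + 38 = 108
  K = 20 + 47 = 67
  Q = 176 − 3·108 + 3·67 = 53
Policy B (K − 21):
  X = 70
  K = 20 − 21 = -1
  Q = 176 − 3·70 + 3·(-1) = -37
Q: 53 − (-37) = 90

90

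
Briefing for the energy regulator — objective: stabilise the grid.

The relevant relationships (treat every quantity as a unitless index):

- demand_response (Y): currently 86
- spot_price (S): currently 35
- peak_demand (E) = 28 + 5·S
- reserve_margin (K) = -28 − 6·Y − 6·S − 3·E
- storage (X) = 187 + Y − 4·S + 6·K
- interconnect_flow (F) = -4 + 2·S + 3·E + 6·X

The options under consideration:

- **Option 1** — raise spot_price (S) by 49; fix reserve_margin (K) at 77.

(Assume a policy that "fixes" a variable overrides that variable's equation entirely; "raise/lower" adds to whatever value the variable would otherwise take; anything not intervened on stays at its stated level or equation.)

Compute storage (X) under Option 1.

Option 1 (S + 49, K := 77):
  Y = 86
  S = 35 + 49 = 84
  E = 28 + 5·84 = 448
  K = 77
  X = 187 + 86 − 4·84 + 6·77 = 399

399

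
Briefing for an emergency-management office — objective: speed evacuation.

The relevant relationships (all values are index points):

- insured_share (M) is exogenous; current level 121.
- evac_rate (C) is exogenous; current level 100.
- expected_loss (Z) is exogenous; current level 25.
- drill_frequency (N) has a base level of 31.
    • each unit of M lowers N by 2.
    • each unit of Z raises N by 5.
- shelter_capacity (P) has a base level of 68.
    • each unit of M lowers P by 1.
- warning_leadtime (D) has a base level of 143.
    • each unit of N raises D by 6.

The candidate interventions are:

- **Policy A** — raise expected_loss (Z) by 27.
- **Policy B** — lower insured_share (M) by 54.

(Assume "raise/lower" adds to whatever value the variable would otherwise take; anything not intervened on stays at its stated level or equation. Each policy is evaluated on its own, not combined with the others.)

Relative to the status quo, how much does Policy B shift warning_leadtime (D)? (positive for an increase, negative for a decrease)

648

Baseline:
  M = 121
  Z = 25
  N = 31 − 2·121 + 5·25 = -86
  D = 143 + 6·(-86) = -373
Policy B (M − 54):
  M = 121 − 54 = 67
  Z = 25
  N = 31 − 2·67 + 5·25 = 22
  D = 143 + 6·22 = 275
Change in D: 275 − (-373) = 648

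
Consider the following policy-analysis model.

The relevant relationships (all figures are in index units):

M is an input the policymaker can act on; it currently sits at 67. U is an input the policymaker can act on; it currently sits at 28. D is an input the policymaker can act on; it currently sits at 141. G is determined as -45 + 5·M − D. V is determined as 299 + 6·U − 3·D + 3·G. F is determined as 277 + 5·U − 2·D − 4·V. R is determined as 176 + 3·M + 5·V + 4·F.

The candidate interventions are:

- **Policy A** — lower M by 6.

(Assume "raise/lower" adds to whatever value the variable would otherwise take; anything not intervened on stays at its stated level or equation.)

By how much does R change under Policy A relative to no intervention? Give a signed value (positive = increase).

Baseline:
  M = 67
  U = 28
  D = 141
  G = -45 + 5·67 − 141 = 149
  V = 299 + 6·28 − 3·141 + 3·149 = 491
  F = 277 + 5·28 − 2·141 − 4·491 = -1829
  R = 176 + 3·67 + 5·491 + 4·(-1829) = -4484
Policy A (M − 6):
  M = 67 − 6 = 61
  U = 28
  D = 141
  G = -45 + 5·61 − 141 = 119
  V = 299 + 6·28 − 3·141 + 3·119 = 401
  F = 277 + 5·28 − 2·141 − 4·401 = -1469
  R = 176 + 3·61 + 5·401 + 4·(-1469) = -3512
Change in R: -3512 − (-4484) = 972

972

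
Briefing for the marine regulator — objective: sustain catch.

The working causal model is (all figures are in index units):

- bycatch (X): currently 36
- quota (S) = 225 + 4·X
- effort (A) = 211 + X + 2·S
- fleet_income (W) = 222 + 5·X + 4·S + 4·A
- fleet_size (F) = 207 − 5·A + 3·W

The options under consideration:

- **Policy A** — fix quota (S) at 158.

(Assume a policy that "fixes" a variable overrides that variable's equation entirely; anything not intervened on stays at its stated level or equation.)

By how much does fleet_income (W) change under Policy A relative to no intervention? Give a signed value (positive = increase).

Baseline:
  X = 36
  S = 225 + 4·36 = 369
  A = 211 + 36 + 2·369 = 985
  W = 222 + 5·36 + 4·369 + 4·985 = 5818
Policy A (S := 158):
  X = 36
  S = 158
  A = 211 + 36 + 2·158 = 563
  W = 222 + 5·36 + 4·158 + 4·563 = 3286
Change in W: 3286 − 5818 = -2532

-2532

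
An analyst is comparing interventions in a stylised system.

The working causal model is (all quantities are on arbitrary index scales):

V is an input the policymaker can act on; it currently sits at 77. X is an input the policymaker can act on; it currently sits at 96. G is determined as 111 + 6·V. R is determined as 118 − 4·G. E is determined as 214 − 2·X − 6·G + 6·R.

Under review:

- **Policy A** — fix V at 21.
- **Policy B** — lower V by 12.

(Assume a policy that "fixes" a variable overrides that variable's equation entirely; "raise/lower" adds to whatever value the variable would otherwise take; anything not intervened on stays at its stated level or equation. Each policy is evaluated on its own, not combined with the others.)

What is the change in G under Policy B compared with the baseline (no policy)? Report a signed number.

Baseline:
  V = 77
  G = 111 + 6·77 = 573
Policy B (V − 12):
  V = 77 − 12 = 65
  G = 111 + 6·65 = 501
Change in G: 501 − 573 = -72

-72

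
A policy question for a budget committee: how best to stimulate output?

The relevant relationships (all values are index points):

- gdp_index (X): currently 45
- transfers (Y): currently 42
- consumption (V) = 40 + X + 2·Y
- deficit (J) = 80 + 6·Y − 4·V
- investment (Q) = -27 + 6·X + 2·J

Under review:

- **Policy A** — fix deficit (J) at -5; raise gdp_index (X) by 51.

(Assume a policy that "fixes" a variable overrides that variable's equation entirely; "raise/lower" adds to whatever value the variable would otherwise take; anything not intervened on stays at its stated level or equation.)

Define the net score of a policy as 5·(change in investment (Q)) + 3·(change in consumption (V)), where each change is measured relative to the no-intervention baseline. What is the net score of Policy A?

Baseline:
  X = 45
  Y = 42
  V = 40 + 45 + 2·42 = 169
  J = 80 + 6·42 − 4·169 = -344
  Q = -27 + 6·45 + 2·(-344) = -445
Policy A (J := -5, X + 51):
  X = 45 + 51 = 96
  Y = 42
  V = 40 + 96 + 2·42 = 220
  J = -5
  Q = -27 + 6·96 + 2·(-5) = 539
ΔQ = 539 − (-445) = 984; ΔV = 220 − 169 = 51
Score = 5·984 + 3·51 = 5073

5073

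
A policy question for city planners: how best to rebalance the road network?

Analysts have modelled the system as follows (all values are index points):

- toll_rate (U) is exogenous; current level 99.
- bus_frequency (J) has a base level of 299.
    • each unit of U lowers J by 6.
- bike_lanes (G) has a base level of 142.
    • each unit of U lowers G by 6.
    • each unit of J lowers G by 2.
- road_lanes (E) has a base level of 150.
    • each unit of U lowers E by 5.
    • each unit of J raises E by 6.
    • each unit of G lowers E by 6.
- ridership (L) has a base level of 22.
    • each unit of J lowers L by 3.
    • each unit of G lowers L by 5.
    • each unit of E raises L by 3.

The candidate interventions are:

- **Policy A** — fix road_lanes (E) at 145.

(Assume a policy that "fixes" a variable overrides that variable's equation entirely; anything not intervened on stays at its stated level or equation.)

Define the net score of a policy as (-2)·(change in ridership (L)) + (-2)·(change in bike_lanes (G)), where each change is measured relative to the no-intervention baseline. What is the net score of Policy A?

-18528

Baseline:
  U = 99
  J = 299 − 6·99 = -295
  G = 142 − 6·99 − 2·(-295) = 138
  E = 150 − 5·99 + 6·(-295) − 6·138 = -2943
  L = 22 − 3·(-295) − 5·138 + 3·(-2943) = -8612
Policy A (E := 145):
  U = 99
  J = 299 − 6·99 = -295
  G = 142 − 6·99 − 2·(-295) = 138
  E = 145
  L = 22 − 3·(-295) − 5·138 + 3·145 = 652
ΔL = 652 − (-8612) = 9264; ΔG = 138 − 138 = 0
Score = (-2)·9264 + (-2)·0 = -18528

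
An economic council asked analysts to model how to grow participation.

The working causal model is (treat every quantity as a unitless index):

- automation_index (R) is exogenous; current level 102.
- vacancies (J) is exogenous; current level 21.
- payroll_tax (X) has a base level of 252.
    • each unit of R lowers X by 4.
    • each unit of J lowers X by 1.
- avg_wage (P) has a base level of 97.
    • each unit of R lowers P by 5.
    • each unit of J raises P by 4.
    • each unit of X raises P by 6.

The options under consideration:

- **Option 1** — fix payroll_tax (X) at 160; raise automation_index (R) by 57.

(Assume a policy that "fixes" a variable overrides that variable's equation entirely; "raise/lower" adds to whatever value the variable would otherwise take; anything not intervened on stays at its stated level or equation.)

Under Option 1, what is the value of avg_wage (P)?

346

Option 1 (X := 160, R + 57):
  R = 102 + 57 = 159
  J = 21
  X = 160
  P = 97 − 5·159 + 4·21 + 6·160 = 346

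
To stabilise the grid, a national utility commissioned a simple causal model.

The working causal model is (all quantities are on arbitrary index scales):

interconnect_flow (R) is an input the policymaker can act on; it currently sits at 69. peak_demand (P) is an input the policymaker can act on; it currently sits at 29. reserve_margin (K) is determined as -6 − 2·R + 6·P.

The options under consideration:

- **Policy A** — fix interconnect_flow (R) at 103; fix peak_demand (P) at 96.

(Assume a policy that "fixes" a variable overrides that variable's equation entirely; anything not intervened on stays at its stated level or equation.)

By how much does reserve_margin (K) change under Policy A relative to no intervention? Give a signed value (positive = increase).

Baseline:
  R = 69
  P = 29
  K = -6 − 2·69 + 6·29 = 30
Policy A (R := 103, P := 96):
  R = 103
  P = 96
  K = -6 − 2·103 + 6·96 = 364
Change in K: 364 − 30 = 334

334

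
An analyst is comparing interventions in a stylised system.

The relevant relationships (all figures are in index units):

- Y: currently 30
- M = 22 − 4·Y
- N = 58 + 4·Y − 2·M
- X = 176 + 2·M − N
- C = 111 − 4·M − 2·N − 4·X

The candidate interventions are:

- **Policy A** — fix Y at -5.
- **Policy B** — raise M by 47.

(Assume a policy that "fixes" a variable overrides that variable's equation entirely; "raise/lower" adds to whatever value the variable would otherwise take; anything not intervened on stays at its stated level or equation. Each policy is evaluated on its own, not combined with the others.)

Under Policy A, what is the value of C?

-1189

Policy A (Y := -5):
  Y = -5
  M = 22 − 4·(-5) = 42
  N = 58 + 4·(-5) − 2·42 = -46
  X = 176 + 2·42 − (-46) = 306
  C = 111 − 4·42 − 2·(-46) − 4·306 = -1189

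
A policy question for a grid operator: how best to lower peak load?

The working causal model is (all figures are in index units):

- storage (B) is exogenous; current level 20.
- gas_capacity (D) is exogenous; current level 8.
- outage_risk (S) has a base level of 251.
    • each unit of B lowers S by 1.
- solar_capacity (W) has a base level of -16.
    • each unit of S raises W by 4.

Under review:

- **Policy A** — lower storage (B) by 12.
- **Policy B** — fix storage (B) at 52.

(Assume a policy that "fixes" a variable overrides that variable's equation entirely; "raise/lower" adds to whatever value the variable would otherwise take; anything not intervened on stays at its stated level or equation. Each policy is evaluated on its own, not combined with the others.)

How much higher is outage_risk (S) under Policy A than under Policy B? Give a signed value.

44

Policy A (B − 12):
  B = 20 − 12 = 8
  S = 251 − 8 = 243
Policy B (B := 52):
  B = 52
  S = 251 − 52 = 199
S: 243 − 199 = 44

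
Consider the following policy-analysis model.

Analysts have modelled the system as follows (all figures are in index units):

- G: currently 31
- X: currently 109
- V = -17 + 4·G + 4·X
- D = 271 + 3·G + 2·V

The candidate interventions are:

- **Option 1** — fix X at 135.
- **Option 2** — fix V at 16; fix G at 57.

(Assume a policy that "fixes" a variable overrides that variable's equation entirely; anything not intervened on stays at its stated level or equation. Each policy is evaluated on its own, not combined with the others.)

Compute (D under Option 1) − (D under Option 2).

1184

Option 1 (X := 135):
  G = 31
  X = 135
  V = -17 + 4·31 + 4·135 = 647
  D = 271 + 3·31 + 2·647 = 1658
Option 2 (V := 16, G := 57):
  G = 57
  X = 109
  V = 16
  D = 271 + 3·57 + 2·16 = 474
D: 1658 − 474 = 1184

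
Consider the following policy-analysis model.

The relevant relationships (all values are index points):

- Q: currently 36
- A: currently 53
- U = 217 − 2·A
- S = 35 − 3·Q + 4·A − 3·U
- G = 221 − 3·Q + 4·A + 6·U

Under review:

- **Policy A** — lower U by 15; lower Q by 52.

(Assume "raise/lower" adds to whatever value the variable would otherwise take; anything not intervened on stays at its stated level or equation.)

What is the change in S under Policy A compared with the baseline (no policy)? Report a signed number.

Baseline:
  Q = 36
  A = 53
  U = 217 − 2·53 = 111
  S = 35 − 3·36 + 4·53 − 3·111 = -194
Policy A (U − 15, Q − 52):
  Q = 36 − 52 = -16
  A = 53
  U = 217 − 2·53 (−15 from intervention) = 96
  S = 35 − 3·(-16) + 4·53 − 3·96 = 7
Change in S: 7 − (-194) = 201

201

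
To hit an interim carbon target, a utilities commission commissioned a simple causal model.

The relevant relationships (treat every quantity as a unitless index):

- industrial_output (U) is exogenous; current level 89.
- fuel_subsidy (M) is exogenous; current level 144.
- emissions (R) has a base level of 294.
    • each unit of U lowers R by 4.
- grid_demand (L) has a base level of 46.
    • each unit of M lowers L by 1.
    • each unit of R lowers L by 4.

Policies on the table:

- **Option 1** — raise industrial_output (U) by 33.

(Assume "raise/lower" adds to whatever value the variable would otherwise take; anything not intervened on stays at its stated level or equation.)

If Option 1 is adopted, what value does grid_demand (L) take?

Option 1 (U + 33):
  U = 89 + 33 = 122
  M = 144
  R = 294 − 4·122 = -194
  L = 46 − 144 − 4·(-194) = 678

678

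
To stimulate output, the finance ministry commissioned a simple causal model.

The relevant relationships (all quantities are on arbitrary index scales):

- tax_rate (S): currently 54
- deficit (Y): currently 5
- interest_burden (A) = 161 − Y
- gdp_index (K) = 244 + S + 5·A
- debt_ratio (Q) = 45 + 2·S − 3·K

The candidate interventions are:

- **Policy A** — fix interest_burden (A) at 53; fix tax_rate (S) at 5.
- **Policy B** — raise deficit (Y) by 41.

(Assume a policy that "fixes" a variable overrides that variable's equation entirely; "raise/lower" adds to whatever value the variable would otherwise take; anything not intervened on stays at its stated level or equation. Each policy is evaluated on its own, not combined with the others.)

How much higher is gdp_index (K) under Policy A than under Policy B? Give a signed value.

Policy A (A := 53, S := 5):
  S = 5
  Y = 5
  A = 53
  K = 244 + 5 + 5·53 = 514
Policy B (Y + 41):
  S = 54
  Y = 5 + 41 = 46
  A = 161 − 46 = 115
  K = 244 + 54 + 5·115 = 873
K: 514 − 873 = -359

-359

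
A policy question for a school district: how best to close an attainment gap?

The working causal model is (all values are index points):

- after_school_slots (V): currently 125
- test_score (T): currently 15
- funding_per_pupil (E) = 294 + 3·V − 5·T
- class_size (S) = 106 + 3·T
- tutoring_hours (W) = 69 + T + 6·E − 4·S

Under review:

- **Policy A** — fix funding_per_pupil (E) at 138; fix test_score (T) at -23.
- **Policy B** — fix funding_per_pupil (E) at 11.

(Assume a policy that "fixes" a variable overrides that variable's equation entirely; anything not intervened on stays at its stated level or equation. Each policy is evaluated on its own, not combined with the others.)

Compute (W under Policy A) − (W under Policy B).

Policy A (E := 138, T := -23):
  V = 125
  T = -23
  E = 138
  S = 106 + 3·(-23) = 37
  W = 69 + (-23) + 6·138 − 4·37 = 726
Policy B (E := 11):
  V = 125
  T = 15
  E = 11
  S = 106 + 3·15 = 151
  W = 69 + 15 + 6·11 − 4·151 = -454
W: 726 − (-454) = 1180

1180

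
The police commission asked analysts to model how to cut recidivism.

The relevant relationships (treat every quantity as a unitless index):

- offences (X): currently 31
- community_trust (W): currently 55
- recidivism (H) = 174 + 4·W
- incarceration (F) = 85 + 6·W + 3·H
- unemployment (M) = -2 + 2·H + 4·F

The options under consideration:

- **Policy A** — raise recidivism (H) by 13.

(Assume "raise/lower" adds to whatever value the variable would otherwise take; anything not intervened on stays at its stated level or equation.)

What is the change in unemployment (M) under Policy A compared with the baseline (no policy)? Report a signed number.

182

Baseline:
  W = 55
  H = 174 + 4·55 = 394
  F = 85 + 6·55 + 3·394 = 1597
  M = -2 + 2·394 + 4·1597 = 7174
Policy A (H + 13):
  W = 55
  H = 174 + 4·55 (+13 from intervention) = 407
  F = 85 + 6·55 + 3·407 = 1636
  M = -2 + 2·407 + 4·1636 = 7356
Change in M: 7356 − 7174 = 182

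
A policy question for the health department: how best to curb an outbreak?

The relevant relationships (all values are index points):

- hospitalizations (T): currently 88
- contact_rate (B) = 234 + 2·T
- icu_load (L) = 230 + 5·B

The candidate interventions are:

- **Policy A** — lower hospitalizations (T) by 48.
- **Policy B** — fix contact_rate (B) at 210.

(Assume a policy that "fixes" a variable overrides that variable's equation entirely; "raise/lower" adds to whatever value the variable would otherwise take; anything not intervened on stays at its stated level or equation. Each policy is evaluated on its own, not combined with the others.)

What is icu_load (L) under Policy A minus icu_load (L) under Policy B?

520

Policy A (T − 48):
  T = 88 − 48 = 40
  B = 234 + 2·40 = 314
  L = 230 + 5·314 = 1800
Policy B (B := 210):
  T = 88
  B = 210
  L = 230 + 5·210 = 1280
L: 1800 − 1280 = 520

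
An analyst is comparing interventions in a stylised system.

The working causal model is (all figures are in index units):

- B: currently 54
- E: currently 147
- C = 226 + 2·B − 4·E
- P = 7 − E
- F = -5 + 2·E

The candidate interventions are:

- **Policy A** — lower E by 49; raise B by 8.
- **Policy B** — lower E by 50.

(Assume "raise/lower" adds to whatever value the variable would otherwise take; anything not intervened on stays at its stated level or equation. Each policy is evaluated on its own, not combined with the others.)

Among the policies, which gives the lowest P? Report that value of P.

-91

Policy A (E − 49, B + 8):
  E = 147 − 49 = 98
  P = 7 − 98 = -91
Policy B (E − 50):
  E = 147 − 50 = 97
  P = 7 − 97 = -90
Comparing — Policy A: P=-91, Policy B: P=-90. Lowest is -91 (Policy A).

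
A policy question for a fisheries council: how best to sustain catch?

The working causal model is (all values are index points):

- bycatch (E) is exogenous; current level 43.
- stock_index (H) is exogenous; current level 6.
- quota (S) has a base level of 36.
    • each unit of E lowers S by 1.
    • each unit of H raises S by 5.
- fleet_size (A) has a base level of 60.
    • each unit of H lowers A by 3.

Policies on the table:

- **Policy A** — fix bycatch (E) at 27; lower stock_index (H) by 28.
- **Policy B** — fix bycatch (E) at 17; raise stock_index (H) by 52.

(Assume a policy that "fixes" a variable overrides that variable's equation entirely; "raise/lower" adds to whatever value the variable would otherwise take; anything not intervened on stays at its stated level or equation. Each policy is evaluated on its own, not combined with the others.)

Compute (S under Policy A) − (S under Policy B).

-410

Policy A (E := 27, H − 28):
  E = 27
  H = 6 − 28 = -22
  S = 36 − 27 + 5·(-22) = -101
Policy B (E := 17, H + 52):
  E = 17
  H = 6 + 52 = 58
  S = 36 − 17 + 5·58 = 309
S: -101 − 309 = -410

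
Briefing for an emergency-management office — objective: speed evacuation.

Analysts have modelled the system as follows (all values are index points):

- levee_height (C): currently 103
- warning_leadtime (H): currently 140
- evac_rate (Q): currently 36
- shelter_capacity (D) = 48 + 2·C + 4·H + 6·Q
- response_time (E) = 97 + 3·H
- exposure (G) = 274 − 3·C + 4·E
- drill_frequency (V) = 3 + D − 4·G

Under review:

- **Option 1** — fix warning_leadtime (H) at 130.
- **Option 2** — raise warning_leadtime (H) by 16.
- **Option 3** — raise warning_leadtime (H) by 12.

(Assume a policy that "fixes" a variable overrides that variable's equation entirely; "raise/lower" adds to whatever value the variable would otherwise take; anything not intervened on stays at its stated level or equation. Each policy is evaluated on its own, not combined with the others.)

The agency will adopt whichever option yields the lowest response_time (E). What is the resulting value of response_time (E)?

Option 1 (H := 130):
  H = 130
  E = 97 + 3·130 = 487
Option 2 (H + 16):
  H = 140 + 16 = 156
  E = 97 + 3·156 = 565
Option 3 (H + 12):
  H = 140 + 12 = 152
  E = 97 + 3·152 = 553
Comparing — Option 1: E=487, Option 2: E=565, Option 3: E=553. Lowest is 487 (Option 1).

487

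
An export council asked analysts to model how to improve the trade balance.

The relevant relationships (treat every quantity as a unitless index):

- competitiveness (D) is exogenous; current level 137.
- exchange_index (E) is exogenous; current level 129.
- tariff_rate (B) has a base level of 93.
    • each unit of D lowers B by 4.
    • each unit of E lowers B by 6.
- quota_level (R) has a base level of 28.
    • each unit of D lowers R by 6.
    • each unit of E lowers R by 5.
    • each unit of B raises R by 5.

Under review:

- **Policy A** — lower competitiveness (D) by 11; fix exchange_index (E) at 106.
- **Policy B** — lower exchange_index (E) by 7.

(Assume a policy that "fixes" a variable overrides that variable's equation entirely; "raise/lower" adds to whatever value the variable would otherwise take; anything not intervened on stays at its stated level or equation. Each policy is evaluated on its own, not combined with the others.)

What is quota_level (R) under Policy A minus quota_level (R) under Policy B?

846

Policy A (D − 11, E := 106):
  D = 137 − 11 = 126
  E = 106
  B = 93 − 4·126 − 6·106 = -1047
  R = 28 − 6·126 − 5·106 + 5·(-1047) = -6493
Policy B (E − 7):
  D = 137
  E = 129 − 7 = 122
  B = 93 − 4·137 − 6·122 = -1187
  R = 28 − 6·137 − 5·122 + 5·(-1187) = -7339
R: -6493 − (-7339) = 846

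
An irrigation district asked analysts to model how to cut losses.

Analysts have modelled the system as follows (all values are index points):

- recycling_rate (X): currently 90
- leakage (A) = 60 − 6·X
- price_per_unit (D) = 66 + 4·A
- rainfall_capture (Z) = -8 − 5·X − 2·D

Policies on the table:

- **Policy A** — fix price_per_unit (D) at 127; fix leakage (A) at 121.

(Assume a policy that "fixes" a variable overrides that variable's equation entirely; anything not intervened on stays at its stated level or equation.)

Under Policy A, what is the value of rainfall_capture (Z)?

-712

Policy A (D := 127, A := 121):
  X = 90
  A = 121
  D = 127
  Z = -8 − 5·90 − 2·127 = -712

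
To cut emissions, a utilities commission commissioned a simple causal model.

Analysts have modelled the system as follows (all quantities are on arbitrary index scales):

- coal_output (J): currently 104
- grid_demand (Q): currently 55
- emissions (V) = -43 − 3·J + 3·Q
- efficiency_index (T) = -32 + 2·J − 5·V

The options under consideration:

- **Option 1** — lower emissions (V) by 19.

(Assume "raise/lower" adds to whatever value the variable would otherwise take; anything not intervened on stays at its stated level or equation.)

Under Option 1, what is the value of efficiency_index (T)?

Option 1 (V − 19):
  J = 104
  Q = 55
  V = -43 − 3·104 + 3·55 (−19 from intervention) = -209
  T = -32 + 2·104 − 5·(-209) = 1221

1221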